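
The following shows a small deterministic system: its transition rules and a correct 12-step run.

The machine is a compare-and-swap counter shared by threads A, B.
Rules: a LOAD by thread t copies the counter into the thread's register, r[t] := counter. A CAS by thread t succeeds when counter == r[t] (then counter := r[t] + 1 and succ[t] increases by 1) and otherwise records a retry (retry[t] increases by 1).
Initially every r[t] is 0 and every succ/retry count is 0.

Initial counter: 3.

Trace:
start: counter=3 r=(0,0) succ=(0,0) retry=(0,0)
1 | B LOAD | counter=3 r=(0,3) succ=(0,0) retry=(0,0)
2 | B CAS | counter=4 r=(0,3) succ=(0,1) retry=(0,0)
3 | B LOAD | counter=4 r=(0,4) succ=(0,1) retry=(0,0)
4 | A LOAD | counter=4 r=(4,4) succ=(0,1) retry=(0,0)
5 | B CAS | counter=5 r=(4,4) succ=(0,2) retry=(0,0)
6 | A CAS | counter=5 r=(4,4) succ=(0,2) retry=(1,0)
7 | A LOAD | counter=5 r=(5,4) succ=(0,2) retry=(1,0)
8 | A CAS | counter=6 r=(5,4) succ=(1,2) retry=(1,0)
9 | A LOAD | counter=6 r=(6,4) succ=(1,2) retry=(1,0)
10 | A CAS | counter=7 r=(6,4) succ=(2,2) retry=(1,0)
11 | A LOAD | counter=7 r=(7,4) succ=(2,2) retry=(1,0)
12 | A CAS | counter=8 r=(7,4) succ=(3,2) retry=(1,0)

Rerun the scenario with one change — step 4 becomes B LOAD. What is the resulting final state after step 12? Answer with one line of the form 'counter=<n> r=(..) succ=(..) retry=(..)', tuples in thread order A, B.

(re-executing from step 4 with the substitution; state before step 4: counter=4 r=(0,4) succ=(0,1) retry=(0,0))
4 | B LOAD | counter=4 r=(0,4) succ=(0,1) retry=(0,0)
5 | B CAS | counter=5 r=(0,4) succ=(0,2) retry=(0,0)
6 | A CAS | counter=5 r=(0,4) succ=(0,2) retry=(1,0)
7 | A LOAD | counter=5 r=(5,4) succ=(0,2) retry=(1,0)
8 | A CAS | counter=6 r=(5,4) succ=(1,2) retry=(1,0)
9 | A LOAD | counter=6 r=(6,4) succ=(1,2) retry=(1,0)
10 | A CAS | counter=7 r=(6,4) succ=(2,2) retry=(1,0)
11 | A LOAD | counter=7 r=(7,4) succ=(2,2) retry=(1,0)
12 | A CAS | counter=8 r=(7,4) succ=(3,2) retry=(1,0)

counter=8 r=(7,4) succ=(3,2) retry=(1,0)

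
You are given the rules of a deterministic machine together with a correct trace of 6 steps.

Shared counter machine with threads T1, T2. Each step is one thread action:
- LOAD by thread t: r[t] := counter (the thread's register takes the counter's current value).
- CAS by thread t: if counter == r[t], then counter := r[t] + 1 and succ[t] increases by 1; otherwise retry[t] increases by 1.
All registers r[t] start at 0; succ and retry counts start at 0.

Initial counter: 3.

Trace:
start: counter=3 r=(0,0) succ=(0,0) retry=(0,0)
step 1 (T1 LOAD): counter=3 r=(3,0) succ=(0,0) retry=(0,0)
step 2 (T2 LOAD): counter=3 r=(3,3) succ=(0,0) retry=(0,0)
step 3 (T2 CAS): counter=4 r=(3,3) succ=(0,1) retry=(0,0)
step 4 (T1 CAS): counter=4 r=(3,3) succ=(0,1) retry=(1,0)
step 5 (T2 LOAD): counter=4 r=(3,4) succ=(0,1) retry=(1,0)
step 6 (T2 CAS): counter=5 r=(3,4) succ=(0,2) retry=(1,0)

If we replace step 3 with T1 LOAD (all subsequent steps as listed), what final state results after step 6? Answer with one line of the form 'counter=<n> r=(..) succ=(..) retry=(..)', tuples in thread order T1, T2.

counter=5 r=(3,4) succ=(1,1) retry=(0,0)

(re-executing from step 3 with the substitution; state before step 3: counter=3 r=(3,3) succ=(0,0) retry=(0,0))
step 3 (T1 LOAD): counter=3 r=(3,3) succ=(0,0) retry=(0,0)
step 4 (T1 CAS): counter=4 r=(3,3) succ=(1,0) retry=(0,0)
step 5 (T2 LOAD): counter=4 r=(3,4) succ=(1,0) retry=(0,0)
step 6 (T2 CAS): counter=5 r=(3,4) succ=(1,1) retry=(0,0)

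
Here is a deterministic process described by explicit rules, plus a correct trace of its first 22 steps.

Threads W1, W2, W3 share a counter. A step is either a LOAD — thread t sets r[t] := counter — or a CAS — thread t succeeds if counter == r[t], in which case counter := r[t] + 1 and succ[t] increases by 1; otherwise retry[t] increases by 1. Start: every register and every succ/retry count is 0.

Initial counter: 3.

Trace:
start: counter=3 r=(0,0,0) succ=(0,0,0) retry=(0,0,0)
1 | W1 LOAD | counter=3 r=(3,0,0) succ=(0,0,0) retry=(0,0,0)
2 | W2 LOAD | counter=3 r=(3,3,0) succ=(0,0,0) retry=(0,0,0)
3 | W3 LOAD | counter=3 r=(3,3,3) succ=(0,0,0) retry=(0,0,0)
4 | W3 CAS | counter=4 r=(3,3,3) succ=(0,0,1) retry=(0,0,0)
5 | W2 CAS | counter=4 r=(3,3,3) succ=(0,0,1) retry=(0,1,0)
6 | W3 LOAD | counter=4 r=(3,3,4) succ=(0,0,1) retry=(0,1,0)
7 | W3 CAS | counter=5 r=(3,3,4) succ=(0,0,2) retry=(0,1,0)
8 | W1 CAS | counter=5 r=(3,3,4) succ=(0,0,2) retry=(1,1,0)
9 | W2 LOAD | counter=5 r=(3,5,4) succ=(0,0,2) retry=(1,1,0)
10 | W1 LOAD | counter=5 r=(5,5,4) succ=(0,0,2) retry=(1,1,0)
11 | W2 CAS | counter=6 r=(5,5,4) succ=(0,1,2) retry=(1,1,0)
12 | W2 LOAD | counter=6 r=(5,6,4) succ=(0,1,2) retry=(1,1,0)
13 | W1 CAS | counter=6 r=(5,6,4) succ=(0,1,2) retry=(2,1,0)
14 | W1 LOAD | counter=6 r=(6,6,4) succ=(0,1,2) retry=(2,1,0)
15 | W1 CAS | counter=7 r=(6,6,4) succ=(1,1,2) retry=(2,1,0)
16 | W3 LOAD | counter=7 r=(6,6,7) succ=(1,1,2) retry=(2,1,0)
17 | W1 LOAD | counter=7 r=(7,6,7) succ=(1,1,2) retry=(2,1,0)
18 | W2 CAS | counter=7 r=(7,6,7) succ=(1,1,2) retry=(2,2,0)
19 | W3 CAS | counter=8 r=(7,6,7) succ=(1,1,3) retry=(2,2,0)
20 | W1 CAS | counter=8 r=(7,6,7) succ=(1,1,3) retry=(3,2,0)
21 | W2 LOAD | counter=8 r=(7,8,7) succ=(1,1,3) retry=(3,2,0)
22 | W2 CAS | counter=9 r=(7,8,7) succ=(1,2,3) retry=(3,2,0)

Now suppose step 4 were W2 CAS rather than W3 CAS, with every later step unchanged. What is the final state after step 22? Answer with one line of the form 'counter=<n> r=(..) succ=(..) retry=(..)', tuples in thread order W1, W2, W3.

counter=9 r=(7,8,7) succ=(1,3,2) retry=(3,2,0)

(re-executing from step 4 with the substitution; state before step 4: counter=3 r=(3,3,3) succ=(0,0,0) retry=(0,0,0))
4 | W2 CAS | counter=4 r=(3,3,3) succ=(0,1,0) retry=(0,0,0)
5 | W2 CAS | counter=4 r=(3,3,3) succ=(0,1,0) retry=(0,1,0)
6 | W3 LOAD | counter=4 r=(3,3,4) succ=(0,1,0) retry=(0,1,0)
7 | W3 CAS | counter=5 r=(3,3,4) succ=(0,1,1) retry=(0,1,0)
8 | W1 CAS | counter=5 r=(3,3,4) succ=(0,1,1) retry=(1,1,0)
9 | W2 LOAD | counter=5 r=(3,5,4) succ=(0,1,1) retry=(1,1,0)
10 | W1 LOAD | counter=5 r=(5,5,4) succ=(0,1,1) retry=(1,1,0)
11 | W2 CAS | counter=6 r=(5,5,4) succ=(0,2,1) retry=(1,1,0)
12 | W2 LOAD | counter=6 r=(5,6,4) succ=(0,2,1) retry=(1,1,0)
13 | W1 CAS | counter=6 r=(5,6,4) succ=(0,2,1) retry=(2,1,0)
14 | W1 LOAD | counter=6 r=(6,6,4) succ=(0,2,1) retry=(2,1,0)
15 | W1 CAS | counter=7 r=(6,6,4) succ=(1,2,1) retry=(2,1,0)
16 | W3 LOAD | counter=7 r=(6,6,7) succ=(1,2,1) retry=(2,1,0)
17 | W1 LOAD | counter=7 r=(7,6,7) succ=(1,2,1) retry=(2,1,0)
18 | W2 CAS | counter=7 r=(7,6,7) succ=(1,2,1) retry=(2,2,0)
19 | W3 CAS | counter=8 r=(7,6,7) succ=(1,2,2) retry=(2,2,0)
20 | W1 CAS | counter=8 r=(7,6,7) succ=(1,2,2) retry=(3,2,0)
21 | W2 LOAD | counter=8 r=(7,8,7) succ=(1,2,2) retry=(3,2,0)
22 | W2 CAS | counter=9 r=(7,8,7) succ=(1,3,2) retry=(3,2,0)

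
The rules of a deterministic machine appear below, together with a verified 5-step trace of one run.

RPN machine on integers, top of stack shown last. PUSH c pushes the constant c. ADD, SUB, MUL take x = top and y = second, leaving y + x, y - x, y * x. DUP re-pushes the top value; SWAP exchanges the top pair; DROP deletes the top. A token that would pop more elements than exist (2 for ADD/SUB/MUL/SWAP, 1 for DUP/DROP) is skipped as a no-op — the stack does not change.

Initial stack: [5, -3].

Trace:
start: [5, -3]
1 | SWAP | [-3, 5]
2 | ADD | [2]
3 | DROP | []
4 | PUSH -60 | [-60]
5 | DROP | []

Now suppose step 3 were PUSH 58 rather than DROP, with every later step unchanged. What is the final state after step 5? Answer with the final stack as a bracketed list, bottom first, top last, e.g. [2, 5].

[2, 58]

(re-executing from step 3 with the substitution; state before step 3: [2])
3 | PUSH 58 | [2, 58]
4 | PUSH -60 | [2, 58, -60]
5 | DROP | [2, 58]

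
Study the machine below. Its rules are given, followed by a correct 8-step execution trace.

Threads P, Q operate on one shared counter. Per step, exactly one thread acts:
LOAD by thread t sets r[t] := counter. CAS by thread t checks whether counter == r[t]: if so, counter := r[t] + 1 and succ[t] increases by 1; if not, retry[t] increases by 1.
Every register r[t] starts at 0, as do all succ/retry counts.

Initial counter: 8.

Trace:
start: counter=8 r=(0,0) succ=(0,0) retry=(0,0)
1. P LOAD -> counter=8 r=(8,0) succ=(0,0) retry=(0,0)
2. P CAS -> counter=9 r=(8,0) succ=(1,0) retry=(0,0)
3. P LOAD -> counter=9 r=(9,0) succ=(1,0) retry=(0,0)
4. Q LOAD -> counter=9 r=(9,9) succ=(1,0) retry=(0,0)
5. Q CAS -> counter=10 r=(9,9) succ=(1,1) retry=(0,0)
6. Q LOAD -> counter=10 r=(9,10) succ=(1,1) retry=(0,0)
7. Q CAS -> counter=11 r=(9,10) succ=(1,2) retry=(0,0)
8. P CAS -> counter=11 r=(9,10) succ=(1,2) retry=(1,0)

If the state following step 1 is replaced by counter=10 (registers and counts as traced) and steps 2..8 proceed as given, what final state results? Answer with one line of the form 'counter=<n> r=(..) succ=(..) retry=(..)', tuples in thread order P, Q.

state after step 1 := counter=10 r=(8,0) succ=(0,0) retry=(0,0)
2. P CAS -> counter=10 r=(8,0) succ=(0,0) retry=(1,0)
3. P LOAD -> counter=10 r=(10,0) succ=(0,0) retry=(1,0)
4. Q LOAD -> counter=10 r=(10,10) succ=(0,0) retry=(1,0)
5. Q CAS -> counter=11 r=(10,10) succ=(0,1) retry=(1,0)
6. Q LOAD -> counter=11 r=(10,11) succ=(0,1) retry=(1,0)
7. Q CAS -> counter=12 r=(10,11) succ=(0,2) retry=(1,0)
8. P CAS -> counter=12 r=(10,11) succ=(0,2) retry=(2,0)

counter=12 r=(10,11) succ=(0,2) retry=(2,0)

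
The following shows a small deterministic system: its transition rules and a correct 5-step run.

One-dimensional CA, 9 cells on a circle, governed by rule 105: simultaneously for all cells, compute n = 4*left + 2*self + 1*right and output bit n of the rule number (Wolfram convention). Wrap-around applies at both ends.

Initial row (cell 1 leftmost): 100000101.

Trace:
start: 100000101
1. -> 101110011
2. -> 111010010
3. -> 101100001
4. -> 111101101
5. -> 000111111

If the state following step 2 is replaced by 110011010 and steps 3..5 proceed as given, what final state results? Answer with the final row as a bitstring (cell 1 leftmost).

100001101

state after step 2 := 110011010
3. -> 110011101
4. -> 010010111
5. -> 100001101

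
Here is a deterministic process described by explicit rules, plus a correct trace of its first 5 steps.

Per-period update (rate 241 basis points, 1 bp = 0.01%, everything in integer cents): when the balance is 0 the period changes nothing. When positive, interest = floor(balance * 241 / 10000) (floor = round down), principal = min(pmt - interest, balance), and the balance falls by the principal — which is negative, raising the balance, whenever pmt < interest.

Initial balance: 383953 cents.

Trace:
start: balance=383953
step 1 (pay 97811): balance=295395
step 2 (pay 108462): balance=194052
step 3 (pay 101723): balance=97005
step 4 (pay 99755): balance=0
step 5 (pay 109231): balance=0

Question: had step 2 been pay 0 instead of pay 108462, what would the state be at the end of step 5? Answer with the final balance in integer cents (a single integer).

(re-executing from step 2 with the substitution; state before step 2: balance=295395)
step 2 (pay 0): balance=302514
step 3 (pay 101723): balance=208081
step 4 (pay 99755): balance=113340
step 5 (pay 109231): balance=6840

6840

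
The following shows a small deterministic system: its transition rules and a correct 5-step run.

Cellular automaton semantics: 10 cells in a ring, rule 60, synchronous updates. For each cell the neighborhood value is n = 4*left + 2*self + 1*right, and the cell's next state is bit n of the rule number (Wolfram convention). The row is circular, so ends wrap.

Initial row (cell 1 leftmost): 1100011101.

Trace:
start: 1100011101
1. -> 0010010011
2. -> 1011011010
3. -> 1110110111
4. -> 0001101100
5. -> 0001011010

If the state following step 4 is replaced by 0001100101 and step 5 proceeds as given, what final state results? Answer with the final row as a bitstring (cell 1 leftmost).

1001010111

state after step 4 := 0001100101
5. -> 1001010111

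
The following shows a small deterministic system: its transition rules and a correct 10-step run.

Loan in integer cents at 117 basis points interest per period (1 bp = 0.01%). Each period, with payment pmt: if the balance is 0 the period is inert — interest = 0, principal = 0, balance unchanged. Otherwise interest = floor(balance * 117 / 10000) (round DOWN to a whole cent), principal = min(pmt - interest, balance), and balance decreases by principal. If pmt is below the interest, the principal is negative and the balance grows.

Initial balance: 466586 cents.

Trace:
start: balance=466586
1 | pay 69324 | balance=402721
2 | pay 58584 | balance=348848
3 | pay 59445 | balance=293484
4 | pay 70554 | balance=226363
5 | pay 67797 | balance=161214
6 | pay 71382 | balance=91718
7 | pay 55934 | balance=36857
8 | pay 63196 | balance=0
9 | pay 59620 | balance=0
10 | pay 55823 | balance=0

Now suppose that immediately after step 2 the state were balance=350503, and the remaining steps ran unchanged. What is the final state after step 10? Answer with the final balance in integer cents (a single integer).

0

state after step 2 := balance=350503
3 | pay 59445 | balance=295158
4 | pay 70554 | balance=228057
5 | pay 67797 | balance=162928
6 | pay 71382 | balance=93452
7 | pay 55934 | balance=38611
8 | pay 63196 | balance=0
9 | pay 59620 | balance=0
10 | pay 55823 | balance=0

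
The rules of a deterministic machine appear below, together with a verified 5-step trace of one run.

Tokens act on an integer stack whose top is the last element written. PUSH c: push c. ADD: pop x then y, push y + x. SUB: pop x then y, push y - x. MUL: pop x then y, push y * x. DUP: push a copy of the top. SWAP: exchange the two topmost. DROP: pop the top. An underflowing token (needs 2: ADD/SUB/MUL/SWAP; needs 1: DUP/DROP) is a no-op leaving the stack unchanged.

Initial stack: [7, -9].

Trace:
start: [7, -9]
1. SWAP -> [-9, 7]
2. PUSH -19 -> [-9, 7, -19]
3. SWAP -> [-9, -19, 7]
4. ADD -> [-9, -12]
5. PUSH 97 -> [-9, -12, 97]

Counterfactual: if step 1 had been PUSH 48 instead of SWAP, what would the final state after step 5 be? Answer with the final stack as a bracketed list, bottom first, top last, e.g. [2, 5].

(re-executing from step 1 with the substitution; state before step 1: [7, -9])
1. PUSH 48 -> [7, -9, 48]
2. PUSH -19 -> [7, -9, 48, -19]
3. SWAP -> [7, -9, -19, 48]
4. ADD -> [7, -9, 29]
5. PUSH 97 -> [7, -9, 29, 97]

[7, -9, 29, 97]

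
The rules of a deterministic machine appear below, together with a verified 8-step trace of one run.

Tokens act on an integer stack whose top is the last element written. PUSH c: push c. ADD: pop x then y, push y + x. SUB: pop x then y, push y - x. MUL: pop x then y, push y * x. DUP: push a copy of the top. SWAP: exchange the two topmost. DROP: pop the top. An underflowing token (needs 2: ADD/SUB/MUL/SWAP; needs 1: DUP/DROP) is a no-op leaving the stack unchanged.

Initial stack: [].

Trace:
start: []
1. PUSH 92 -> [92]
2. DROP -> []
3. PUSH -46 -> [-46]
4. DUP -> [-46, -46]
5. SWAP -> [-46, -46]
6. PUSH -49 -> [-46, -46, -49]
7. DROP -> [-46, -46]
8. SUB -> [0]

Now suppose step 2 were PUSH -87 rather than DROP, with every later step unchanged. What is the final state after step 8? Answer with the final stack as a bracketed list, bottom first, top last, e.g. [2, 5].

(re-executing from step 2 with the substitution; state before step 2: [92])
2. PUSH -87 -> [92, -87]
3. PUSH -46 -> [92, -87, -46]
4. DUP -> [92, -87, -46, -46]
5. SWAP -> [92, -87, -46, -46]
6. PUSH -49 -> [92, -87, -46, -46, -49]
7. DROP -> [92, -87, -46, -46]
8. SUB -> [92, -87, 0]

[92, -87, 0]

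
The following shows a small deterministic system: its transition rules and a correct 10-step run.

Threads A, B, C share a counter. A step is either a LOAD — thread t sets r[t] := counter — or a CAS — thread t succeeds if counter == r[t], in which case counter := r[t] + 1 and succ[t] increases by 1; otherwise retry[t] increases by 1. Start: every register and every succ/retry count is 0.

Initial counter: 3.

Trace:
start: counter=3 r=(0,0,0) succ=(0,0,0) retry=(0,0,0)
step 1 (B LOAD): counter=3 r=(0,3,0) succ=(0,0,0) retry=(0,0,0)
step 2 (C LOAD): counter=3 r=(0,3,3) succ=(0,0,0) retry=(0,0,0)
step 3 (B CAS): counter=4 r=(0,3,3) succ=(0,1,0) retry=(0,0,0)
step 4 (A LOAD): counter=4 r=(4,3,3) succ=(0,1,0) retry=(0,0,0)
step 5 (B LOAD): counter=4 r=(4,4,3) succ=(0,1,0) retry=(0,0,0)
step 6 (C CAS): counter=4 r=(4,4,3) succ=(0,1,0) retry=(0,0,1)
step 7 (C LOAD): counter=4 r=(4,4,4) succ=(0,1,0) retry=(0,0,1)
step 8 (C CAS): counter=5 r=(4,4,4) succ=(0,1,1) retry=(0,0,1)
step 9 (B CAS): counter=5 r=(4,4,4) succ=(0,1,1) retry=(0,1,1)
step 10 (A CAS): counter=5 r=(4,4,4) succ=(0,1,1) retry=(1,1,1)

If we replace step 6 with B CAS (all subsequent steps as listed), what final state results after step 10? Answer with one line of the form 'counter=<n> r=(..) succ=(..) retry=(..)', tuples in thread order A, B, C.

(re-executing from step 6 with the substitution; state before step 6: counter=4 r=(4,4,3) succ=(0,1,0) retry=(0,0,0))
step 6 (B CAS): counter=5 r=(4,4,3) succ=(0,2,0) retry=(0,0,0)
step 7 (C LOAD): counter=5 r=(4,4,5) succ=(0,2,0) retry=(0,0,0)
step 8 (C CAS): counter=6 r=(4,4,5) succ=(0,2,1) retry=(0,0,0)
step 9 (B CAS): counter=6 r=(4,4,5) succ=(0,2,1) retry=(0,1,0)
step 10 (A CAS): counter=6 r=(4,4,5) succ=(0,2,1) retry=(1,1,0)

counter=6 r=(4,4,5) succ=(0,2,1) retry=(1,1,0)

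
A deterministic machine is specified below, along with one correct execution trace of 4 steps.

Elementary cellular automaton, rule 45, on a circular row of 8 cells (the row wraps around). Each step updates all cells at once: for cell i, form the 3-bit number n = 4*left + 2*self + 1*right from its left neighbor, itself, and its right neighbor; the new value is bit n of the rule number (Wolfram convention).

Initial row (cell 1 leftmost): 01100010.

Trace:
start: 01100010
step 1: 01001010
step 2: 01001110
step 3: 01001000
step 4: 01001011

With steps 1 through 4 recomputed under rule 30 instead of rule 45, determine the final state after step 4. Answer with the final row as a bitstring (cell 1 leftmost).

(re-executing steps 1..4 under rule 30; state before step 1: 01100010)
step 1: 11010111
step 2: 00010100
step 3: 00110110
step 4: 01100101

01100101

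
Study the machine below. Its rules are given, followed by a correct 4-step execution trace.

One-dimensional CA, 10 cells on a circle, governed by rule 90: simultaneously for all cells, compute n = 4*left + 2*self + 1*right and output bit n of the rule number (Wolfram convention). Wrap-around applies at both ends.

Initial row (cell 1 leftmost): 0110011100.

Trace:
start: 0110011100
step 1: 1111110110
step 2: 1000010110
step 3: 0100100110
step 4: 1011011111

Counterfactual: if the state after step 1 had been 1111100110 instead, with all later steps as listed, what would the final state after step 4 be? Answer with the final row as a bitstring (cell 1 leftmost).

state after step 1 := 1111100110
step 2: 1000111110
step 3: 0101100010
step 4: 1001110101

1001110101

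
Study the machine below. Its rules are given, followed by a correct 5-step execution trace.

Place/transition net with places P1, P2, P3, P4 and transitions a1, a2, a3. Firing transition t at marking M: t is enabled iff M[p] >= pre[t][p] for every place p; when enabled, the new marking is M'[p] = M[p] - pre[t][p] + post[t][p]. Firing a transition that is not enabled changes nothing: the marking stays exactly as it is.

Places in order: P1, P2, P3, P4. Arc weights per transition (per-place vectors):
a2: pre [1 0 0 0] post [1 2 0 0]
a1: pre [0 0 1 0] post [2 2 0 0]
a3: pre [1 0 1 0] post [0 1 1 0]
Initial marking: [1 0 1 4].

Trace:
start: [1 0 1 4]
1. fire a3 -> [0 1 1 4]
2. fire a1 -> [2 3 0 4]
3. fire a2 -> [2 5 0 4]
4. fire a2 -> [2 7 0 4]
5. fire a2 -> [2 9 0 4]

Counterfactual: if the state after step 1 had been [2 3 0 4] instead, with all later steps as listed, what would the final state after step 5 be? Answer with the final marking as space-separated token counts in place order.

2 9 0 4

state after step 1 := [2 3 0 4]
2. fire a1 -> [2 3 0 4]
3. fire a2 -> [2 5 0 4]
4. fire a2 -> [2 7 0 4]
5. fire a2 -> [2 9 0 4]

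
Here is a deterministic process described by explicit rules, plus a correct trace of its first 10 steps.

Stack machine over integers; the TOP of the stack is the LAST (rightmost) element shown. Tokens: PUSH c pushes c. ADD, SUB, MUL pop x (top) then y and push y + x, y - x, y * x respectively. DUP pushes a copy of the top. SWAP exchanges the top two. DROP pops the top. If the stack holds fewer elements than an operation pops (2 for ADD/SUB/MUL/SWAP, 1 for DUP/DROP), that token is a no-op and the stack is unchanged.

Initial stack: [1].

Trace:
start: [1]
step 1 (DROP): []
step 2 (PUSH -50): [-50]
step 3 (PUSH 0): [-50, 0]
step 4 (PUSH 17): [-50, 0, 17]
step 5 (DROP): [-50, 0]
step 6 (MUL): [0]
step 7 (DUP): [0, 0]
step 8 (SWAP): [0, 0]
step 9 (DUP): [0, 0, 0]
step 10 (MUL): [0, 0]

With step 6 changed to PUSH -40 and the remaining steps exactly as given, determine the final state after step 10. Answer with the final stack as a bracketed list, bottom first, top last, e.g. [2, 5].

[-50, 0, -40, 1600]

(re-executing from step 6 with the substitution; state before step 6: [-50, 0])
step 6 (PUSH -40): [-50, 0, -40]
step 7 (DUP): [-50, 0, -40, -40]
step 8 (SWAP): [-50, 0, -40, -40]
step 9 (DUP): [-50, 0, -40, -40, -40]
step 10 (MUL): [-50, 0, -40, 1600]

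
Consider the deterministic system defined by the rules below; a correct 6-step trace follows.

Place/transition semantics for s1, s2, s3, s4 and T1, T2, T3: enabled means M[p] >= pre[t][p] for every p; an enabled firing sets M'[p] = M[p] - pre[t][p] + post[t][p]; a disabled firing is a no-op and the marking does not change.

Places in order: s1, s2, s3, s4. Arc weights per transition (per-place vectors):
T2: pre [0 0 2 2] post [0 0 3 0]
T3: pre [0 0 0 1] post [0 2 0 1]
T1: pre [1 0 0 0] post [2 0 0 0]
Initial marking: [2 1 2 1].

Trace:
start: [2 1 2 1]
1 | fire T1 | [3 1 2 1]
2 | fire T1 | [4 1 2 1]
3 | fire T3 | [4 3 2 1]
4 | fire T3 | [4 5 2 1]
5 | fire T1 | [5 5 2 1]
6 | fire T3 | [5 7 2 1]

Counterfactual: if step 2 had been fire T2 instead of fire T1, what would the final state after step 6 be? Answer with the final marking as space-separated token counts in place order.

4 7 2 1

(re-executing from step 2 with the substitution; state before step 2: [3 1 2 1])
2 | fire T2 | [3 1 2 1]
3 | fire T3 | [3 3 2 1]
4 | fire T3 | [3 5 2 1]
5 | fire T1 | [4 5 2 1]
6 | fire T3 | [4 7 2 1]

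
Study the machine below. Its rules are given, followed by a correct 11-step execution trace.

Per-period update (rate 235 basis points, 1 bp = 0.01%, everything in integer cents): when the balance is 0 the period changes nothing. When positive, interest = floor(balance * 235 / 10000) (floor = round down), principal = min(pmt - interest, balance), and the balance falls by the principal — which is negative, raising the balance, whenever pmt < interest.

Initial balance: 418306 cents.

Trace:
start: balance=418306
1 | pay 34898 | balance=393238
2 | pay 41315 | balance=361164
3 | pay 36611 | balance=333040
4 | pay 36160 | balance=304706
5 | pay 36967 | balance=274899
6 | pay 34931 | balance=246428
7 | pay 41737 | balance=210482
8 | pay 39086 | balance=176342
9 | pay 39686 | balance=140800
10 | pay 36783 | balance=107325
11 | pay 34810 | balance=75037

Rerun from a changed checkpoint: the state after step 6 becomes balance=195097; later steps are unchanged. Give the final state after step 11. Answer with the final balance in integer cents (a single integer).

state after step 6 := balance=195097
7 | pay 41737 | balance=157944
8 | pay 39086 | balance=122569
9 | pay 39686 | balance=85763
10 | pay 36783 | balance=50995
11 | pay 34810 | balance=17383

17383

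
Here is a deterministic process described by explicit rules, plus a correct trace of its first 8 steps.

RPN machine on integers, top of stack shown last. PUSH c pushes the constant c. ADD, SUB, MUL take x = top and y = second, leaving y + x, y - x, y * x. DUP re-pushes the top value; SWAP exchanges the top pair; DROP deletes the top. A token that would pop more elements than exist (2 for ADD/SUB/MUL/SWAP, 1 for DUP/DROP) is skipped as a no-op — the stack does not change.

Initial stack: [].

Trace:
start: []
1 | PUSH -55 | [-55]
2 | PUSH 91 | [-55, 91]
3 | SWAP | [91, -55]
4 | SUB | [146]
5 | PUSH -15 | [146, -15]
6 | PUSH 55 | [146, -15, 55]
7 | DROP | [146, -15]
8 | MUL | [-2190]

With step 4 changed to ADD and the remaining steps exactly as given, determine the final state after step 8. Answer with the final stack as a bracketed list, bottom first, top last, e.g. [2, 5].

(re-executing from step 4 with the substitution; state before step 4: [91, -55])
4 | ADD | [36]
5 | PUSH -15 | [36, -15]
6 | PUSH 55 | [36, -15, 55]
7 | DROP | [36, -15]
8 | MUL | [-540]

[-540]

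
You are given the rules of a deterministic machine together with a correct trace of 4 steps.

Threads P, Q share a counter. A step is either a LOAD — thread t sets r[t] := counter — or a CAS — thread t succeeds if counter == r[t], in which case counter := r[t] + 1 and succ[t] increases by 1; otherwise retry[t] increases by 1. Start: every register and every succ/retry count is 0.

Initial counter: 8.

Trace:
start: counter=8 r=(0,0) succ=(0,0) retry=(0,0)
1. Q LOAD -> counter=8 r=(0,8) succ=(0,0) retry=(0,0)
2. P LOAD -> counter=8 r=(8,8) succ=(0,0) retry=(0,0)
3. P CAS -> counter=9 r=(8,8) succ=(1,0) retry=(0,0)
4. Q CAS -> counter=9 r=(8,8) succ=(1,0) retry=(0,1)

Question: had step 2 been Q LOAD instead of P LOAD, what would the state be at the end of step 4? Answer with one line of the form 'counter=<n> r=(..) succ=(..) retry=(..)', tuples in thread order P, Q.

counter=9 r=(0,8) succ=(0,1) retry=(1,0)

(re-executing from step 2 with the substitution; state before step 2: counter=8 r=(0,8) succ=(0,0) retry=(0,0))
2. Q LOAD -> counter=8 r=(0,8) succ=(0,0) retry=(0,0)
3. P CAS -> counter=8 r=(0,8) succ=(0,0) retry=(1,0)
4. Q CAS -> counter=9 r=(0,8) succ=(0,1) retry=(1,0)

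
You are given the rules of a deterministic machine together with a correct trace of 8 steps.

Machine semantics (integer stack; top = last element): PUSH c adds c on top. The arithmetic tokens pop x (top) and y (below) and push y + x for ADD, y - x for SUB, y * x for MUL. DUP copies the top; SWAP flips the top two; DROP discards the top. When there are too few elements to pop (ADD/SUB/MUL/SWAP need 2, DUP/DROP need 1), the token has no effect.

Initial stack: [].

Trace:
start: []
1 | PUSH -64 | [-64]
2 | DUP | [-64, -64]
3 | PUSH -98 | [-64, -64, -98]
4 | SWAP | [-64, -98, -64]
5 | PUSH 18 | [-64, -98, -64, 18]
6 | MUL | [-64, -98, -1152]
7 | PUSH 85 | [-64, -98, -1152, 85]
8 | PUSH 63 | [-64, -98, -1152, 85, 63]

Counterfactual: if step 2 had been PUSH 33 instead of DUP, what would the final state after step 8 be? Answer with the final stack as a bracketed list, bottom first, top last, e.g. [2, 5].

[-64, -98, 594, 85, 63]

(re-executing from step 2 with the substitution; state before step 2: [-64])
2 | PUSH 33 | [-64, 33]
3 | PUSH -98 | [-64, 33, -98]
4 | SWAP | [-64, -98, 33]
5 | PUSH 18 | [-64, -98, 33, 18]
6 | MUL | [-64, -98, 594]
7 | PUSH 85 | [-64, -98, 594, 85]
8 | PUSH 63 | [-64, -98, 594, 85, 63]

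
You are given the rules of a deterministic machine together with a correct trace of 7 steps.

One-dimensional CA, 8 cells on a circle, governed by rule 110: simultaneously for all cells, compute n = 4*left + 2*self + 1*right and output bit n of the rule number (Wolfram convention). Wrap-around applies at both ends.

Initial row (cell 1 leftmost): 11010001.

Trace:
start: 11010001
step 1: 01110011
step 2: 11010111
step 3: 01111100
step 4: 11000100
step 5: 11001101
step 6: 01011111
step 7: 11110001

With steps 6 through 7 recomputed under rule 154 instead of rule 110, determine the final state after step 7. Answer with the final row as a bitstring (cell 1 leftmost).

00110111

(re-executing steps 6..7 under rule 154; state before step 6: 11001101)
step 6: 10111001
step 7: 00110111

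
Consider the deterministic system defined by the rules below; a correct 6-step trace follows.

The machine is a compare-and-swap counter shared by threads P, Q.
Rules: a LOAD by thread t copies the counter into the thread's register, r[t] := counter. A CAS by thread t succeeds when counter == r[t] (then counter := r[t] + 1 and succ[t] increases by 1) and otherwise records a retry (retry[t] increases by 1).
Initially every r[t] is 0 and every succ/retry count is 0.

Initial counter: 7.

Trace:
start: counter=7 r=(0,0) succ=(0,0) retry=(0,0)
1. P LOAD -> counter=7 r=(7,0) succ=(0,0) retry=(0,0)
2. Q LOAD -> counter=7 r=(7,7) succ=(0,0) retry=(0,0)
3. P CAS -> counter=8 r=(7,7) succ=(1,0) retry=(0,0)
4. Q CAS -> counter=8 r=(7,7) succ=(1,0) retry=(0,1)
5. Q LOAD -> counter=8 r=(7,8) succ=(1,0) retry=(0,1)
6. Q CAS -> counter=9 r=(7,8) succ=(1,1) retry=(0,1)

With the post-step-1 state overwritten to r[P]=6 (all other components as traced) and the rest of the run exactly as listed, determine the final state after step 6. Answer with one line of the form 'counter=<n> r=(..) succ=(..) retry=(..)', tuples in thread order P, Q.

state after step 1 := counter=7 r=(6,0) succ=(0,0) retry=(0,0)
2. Q LOAD -> counter=7 r=(6,7) succ=(0,0) retry=(0,0)
3. P CAS -> counter=7 r=(6,7) succ=(0,0) retry=(1,0)
4. Q CAS -> counter=8 r=(6,7) succ=(0,1) retry=(1,0)
5. Q LOAD -> counter=8 r=(6,8) succ=(0,1) retry=(1,0)
6. Q CAS -> counter=9 r=(6,8) succ=(0,2) retry=(1,0)

counter=9 r=(6,8) succ=(0,2) retry=(1,0)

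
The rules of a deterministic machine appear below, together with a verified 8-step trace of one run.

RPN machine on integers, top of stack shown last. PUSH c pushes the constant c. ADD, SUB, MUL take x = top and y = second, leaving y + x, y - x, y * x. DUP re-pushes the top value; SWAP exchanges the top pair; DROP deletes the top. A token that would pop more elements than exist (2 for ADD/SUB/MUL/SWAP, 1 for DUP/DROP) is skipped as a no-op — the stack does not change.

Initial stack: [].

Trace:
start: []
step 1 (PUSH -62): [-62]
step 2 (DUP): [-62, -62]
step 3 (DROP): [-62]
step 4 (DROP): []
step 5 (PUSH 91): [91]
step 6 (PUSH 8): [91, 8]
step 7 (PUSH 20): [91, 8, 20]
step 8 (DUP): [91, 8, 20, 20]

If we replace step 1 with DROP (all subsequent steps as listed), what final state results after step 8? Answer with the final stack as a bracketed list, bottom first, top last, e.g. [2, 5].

[91, 8, 20, 20]

(re-executing from step 1 with the substitution; state before step 1: [])
step 1 (DROP): []
step 2 (DUP): []
step 3 (DROP): []
step 4 (DROP): []
step 5 (PUSH 91): [91]
step 6 (PUSH 8): [91, 8]
step 7 (PUSH 20): [91, 8, 20]
step 8 (DUP): [91, 8, 20, 20]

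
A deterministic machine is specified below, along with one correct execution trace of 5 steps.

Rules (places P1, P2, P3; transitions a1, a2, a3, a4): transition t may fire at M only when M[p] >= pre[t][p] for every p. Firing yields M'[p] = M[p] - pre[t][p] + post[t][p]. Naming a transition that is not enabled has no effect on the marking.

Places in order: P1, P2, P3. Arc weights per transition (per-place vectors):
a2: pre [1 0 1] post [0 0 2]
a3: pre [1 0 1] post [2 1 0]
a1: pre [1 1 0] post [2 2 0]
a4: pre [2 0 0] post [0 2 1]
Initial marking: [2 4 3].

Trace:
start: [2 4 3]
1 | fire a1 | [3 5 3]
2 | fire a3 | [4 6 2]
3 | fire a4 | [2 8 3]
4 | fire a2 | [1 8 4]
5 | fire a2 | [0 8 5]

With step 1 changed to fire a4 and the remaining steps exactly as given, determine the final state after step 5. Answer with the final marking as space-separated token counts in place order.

(re-executing from step 1 with the substitution; state before step 1: [2 4 3])
1 | fire a4 | [0 6 4]
2 | fire a3 | [0 6 4]
3 | fire a4 | [0 6 4]
4 | fire a2 | [0 6 4]
5 | fire a2 | [0 6 4]

0 6 4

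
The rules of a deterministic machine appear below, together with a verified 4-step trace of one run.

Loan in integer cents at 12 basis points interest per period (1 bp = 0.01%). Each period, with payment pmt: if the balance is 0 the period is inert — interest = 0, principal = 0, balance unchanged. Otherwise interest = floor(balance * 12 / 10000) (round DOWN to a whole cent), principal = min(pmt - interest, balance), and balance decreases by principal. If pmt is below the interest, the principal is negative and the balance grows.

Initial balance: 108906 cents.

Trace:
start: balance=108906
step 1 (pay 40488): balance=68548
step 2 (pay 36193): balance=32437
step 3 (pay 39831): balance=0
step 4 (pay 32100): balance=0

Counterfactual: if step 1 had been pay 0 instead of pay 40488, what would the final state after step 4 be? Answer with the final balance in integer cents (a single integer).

(re-executing from step 1 with the substitution; state before step 1: balance=108906)
step 1 (pay 0): balance=109036
step 2 (pay 36193): balance=72973
step 3 (pay 39831): balance=33229
step 4 (pay 32100): balance=1168

1168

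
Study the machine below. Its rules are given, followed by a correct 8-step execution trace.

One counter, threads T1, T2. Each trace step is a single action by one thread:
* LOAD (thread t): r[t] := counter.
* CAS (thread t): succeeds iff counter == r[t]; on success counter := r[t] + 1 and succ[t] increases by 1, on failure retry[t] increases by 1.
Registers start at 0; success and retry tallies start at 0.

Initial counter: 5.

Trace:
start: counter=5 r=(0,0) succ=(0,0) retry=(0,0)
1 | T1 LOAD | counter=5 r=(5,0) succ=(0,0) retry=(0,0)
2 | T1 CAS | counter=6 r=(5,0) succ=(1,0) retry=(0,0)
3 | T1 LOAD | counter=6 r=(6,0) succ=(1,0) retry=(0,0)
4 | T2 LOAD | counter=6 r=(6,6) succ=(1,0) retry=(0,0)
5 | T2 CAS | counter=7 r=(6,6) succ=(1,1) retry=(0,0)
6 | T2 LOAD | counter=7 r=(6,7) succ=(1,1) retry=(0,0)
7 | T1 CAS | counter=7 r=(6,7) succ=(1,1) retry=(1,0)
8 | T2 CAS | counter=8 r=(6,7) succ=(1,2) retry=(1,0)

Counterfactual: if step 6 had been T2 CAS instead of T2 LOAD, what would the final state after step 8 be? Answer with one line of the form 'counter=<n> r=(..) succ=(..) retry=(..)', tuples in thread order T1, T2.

(re-executing from step 6 with the substitution; state before step 6: counter=7 r=(6,6) succ=(1,1) retry=(0,0))
6 | T2 CAS | counter=7 r=(6,6) succ=(1,1) retry=(0,1)
7 | T1 CAS | counter=7 r=(6,6) succ=(1,1) retry=(1,1)
8 | T2 CAS | counter=7 r=(6,6) succ=(1,1) retry=(1,2)

counter=7 r=(6,6) succ=(1,1) retry=(1,2)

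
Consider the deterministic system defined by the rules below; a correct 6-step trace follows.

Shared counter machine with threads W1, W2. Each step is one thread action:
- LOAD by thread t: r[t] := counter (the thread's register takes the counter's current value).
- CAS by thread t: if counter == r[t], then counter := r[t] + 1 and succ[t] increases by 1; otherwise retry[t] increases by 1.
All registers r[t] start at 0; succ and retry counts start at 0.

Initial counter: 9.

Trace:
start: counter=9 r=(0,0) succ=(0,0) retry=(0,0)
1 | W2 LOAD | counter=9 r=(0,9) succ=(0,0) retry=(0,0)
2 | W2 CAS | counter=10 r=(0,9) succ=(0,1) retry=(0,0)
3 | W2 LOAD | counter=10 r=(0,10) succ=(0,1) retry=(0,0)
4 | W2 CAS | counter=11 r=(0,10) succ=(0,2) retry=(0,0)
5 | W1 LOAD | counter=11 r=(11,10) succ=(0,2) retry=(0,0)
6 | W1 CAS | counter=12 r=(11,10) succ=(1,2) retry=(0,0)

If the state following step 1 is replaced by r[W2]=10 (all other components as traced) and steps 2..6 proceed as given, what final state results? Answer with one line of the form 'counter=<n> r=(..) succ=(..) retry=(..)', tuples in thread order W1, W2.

state after step 1 := counter=9 r=(0,10) succ=(0,0) retry=(0,0)
2 | W2 CAS | counter=9 r=(0,10) succ=(0,0) retry=(0,1)
3 | W2 LOAD | counter=9 r=(0,9) succ=(0,0) retry=(0,1)
4 | W2 CAS | counter=10 r=(0,9) succ=(0,1) retry=(0,1)
5 | W1 LOAD | counter=10 r=(10,9) succ=(0,1) retry=(0,1)
6 | W1 CAS | counter=11 r=(10,9) succ=(1,1) retry=(0,1)

counter=11 r=(10,9) succ=(1,1) retry=(0,1)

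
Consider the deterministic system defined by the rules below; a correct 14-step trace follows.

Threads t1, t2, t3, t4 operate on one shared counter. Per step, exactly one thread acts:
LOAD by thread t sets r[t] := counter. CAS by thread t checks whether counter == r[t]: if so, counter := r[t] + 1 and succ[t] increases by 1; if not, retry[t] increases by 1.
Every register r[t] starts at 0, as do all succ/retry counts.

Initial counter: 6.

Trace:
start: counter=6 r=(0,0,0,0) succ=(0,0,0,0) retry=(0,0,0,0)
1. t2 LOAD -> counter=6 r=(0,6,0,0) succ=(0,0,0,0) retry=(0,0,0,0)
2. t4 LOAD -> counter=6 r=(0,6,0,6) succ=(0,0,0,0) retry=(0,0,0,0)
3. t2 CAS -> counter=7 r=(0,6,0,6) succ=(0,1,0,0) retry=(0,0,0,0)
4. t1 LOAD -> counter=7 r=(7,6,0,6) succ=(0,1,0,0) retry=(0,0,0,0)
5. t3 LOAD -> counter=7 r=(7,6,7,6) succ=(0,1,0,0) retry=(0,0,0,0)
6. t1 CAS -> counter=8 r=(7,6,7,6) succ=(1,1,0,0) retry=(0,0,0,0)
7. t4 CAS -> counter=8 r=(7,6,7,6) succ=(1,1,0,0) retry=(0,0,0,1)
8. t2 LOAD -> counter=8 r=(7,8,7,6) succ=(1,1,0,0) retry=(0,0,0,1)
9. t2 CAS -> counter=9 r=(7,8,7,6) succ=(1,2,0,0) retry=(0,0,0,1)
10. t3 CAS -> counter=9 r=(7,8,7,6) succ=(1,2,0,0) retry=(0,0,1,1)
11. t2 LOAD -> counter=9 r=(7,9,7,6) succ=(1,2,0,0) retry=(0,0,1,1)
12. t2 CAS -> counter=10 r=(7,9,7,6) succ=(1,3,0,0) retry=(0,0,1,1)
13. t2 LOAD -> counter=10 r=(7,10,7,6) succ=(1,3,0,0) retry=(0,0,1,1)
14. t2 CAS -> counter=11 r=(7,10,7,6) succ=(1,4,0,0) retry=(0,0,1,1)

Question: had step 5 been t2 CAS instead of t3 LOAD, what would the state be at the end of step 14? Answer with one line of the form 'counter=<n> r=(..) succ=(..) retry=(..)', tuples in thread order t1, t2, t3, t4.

(re-executing from step 5 with the substitution; state before step 5: counter=7 r=(7,6,0,6) succ=(0,1,0,0) retry=(0,0,0,0))
5. t2 CAS -> counter=7 r=(7,6,0,6) succ=(0,1,0,0) retry=(0,1,0,0)
6. t1 CAS -> counter=8 r=(7,6,0,6) succ=(1,1,0,0) retry=(0,1,0,0)
7. t4 CAS -> counter=8 r=(7,6,0,6) succ=(1,1,0,0) retry=(0,1,0,1)
8. t2 LOAD -> counter=8 r=(7,8,0,6) succ=(1,1,0,0) retry=(0,1,0,1)
9. t2 CAS -> counter=9 r=(7,8,0,6) succ=(1,2,0,0) retry=(0,1,0,1)
10. t3 CAS -> counter=9 r=(7,8,0,6) succ=(1,2,0,0) retry=(0,1,1,1)
11. t2 LOAD -> counter=9 r=(7,9,0,6) succ=(1,2,0,0) retry=(0,1,1,1)
12. t2 CAS -> counter=10 r=(7,9,0,6) succ=(1,3,0,0) retry=(0,1,1,1)
13. t2 LOAD -> counter=10 r=(7,10,0,6) succ=(1,3,0,0) retry=(0,1,1,1)
14. t2 CAS -> counter=11 r=(7,10,0,6) succ=(1,4,0,0) retry=(0,1,1,1)

counter=11 r=(7,10,0,6) succ=(1,4,0,0) retry=(0,1,1,1)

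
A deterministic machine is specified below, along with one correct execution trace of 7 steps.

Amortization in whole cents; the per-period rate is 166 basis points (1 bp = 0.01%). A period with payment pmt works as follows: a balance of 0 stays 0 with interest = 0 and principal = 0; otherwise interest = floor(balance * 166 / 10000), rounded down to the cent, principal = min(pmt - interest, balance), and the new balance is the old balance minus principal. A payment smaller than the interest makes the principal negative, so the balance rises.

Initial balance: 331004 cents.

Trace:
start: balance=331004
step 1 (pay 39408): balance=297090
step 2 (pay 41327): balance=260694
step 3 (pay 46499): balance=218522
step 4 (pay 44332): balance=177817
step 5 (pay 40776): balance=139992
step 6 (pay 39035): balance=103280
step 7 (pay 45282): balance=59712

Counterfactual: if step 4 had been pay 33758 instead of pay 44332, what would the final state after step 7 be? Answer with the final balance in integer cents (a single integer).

70822

(re-executing from step 4 with the substitution; state before step 4: balance=218522)
step 4 (pay 33758): balance=188391
step 5 (pay 40776): balance=150742
step 6 (pay 39035): balance=114209
step 7 (pay 45282): balance=70822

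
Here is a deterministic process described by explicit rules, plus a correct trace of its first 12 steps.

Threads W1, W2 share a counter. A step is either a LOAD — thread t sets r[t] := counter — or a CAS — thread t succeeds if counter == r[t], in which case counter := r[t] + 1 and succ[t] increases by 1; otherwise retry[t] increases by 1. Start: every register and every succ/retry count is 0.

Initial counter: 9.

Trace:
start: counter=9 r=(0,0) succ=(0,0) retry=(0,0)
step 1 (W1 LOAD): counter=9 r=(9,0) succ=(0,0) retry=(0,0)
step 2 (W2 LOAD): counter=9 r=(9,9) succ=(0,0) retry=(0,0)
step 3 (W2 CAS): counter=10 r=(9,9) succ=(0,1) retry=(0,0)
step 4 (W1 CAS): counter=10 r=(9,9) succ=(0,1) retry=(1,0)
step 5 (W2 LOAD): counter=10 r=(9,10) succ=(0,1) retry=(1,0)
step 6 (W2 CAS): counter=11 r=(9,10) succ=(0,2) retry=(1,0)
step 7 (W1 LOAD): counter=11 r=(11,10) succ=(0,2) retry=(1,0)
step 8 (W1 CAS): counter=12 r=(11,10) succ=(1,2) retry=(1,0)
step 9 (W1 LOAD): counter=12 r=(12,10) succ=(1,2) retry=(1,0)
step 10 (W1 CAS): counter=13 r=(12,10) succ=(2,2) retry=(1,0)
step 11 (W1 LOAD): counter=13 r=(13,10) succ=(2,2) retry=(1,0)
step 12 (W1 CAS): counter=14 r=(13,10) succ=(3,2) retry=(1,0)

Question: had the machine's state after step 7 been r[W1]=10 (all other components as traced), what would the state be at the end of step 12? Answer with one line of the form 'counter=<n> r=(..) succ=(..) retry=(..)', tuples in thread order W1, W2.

counter=13 r=(12,10) succ=(2,2) retry=(2,0)

state after step 7 := counter=11 r=(10,10) succ=(0,2) retry=(1,0)
step 8 (W1 CAS): counter=11 r=(10,10) succ=(0,2) retry=(2,0)
step 9 (W1 LOAD): counter=11 r=(11,10) succ=(0,2) retry=(2,0)
step 10 (W1 CAS): counter=12 r=(11,10) succ=(1,2) retry=(2,0)
step 11 (W1 LOAD): counter=12 r=(12,10) succ=(1,2) retry=(2,0)
step 12 (W1 CAS): counter=13 r=(12,10) succ=(2,2) retry=(2,0)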